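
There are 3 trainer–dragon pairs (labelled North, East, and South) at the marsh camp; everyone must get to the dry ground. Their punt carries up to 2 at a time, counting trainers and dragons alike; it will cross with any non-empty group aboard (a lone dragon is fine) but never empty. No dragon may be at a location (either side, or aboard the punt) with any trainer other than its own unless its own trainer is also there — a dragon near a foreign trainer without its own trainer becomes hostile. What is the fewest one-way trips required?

Counting alone: each trip to the dry ground takes at most 2 across and each return brings at least 1 back, so after t trips out (and t−1 returns) at most 2t − (t−1) of the 6 are across; that first reaches 6 at t = 5, so at least 9 crossings are needed.
The safety rule pushes this higher. Following every safe sequence of crossings, the most of the 6 that can be at the dry ground as the punt arrives there on crossing 9 is 5 — never all 6.
So no plan with fewer than 11 crossings exists, and this one achieves 11:
1. dragon North and trainer North cross → the dry ground.
2. trainer North crosses ← the marsh camp.
3. dragon East and dragon South cross → the dry ground.
4. dragon North crosses ← the marsh camp.
5. trainer East and trainer South cross → the dry ground.
6. dragon East and trainer East cross ← the marsh camp.
7. trainer East and trainer North cross → the dry ground.
8. dragon South crosses ← the marsh camp.
9. dragon East and dragon North cross → the dry ground.
10. trainer South crosses ← the marsh camp.
11. dragon South and trainer South cross → the dry ground.

11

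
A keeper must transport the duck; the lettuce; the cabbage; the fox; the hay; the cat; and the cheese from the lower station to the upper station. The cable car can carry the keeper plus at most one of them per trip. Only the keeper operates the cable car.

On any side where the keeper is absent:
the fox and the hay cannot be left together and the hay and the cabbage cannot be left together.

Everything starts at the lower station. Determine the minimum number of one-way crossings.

15

Counting alone: the keeper can take at most 1 across per trip to the upper station, so moving all 7 needs at least 7 loaded trips out, with a return between consecutive ones — at least 13 crossings.
The safety rule pushes this higher. Following every safe sequence of crossings, the most of the 7 that can be at the upper station as the cable car arrives there on crossing 13 is 6 — never all 7.
So no plan with fewer than 15 crossings exists, and this one achieves 15:
1. Keeper goes to the upper station with the hay.
2. Keeper goes back to the lower station alone.
3. Keeper goes to the upper station with the duck.
4. Keeper goes back to the lower station alone.
5. Keeper goes to the upper station with the lettuce.
6. Keeper goes back to the lower station alone.
7. Keeper goes to the upper station with the cabbage.
8. Keeper goes back to the lower station with the hay.
9. Keeper goes to the upper station with the fox.
10. Keeper goes back to the lower station alone.
11. Keeper goes to the upper station with the cat.
12. Keeper goes back to the lower station alone.
13. Keeper goes to the upper station with the cheese.
14. Keeper goes back to the lower station alone.
15. Keeper goes to the upper station with the hay.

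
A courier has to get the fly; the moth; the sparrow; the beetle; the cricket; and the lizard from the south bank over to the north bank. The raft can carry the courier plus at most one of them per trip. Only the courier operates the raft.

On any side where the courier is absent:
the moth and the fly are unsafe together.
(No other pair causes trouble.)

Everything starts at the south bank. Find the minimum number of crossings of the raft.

11

Counting alone: the courier can take at most 1 across per trip to the north bank, so moving all 6 needs at least 6 loaded trips out, with a return between consecutive ones — at least 11 crossings.
The plan below uses exactly 11 crossings, so it is optimal:
1. Courier goes to the north bank with the fly.  [the south bank: the beetle, the cricket, the lizard, the moth, the sparrow | the north bank: the fly]
2. Courier goes back to the south bank alone.  [the south bank: the beetle, the cricket, the lizard, the moth, the sparrow | the north bank: the fly]
3. Courier goes to the north bank with the sparrow.  [the south bank: the beetle, the cricket, the lizard, the moth | the north bank: the fly, the sparrow]
4. Courier goes back to the south bank alone.  [the south bank: the beetle, the cricket, the lizard, the moth | the north bank: the fly, the sparrow]
5. Courier goes to the north bank with the beetle.  [the south bank: the cricket, the lizard, the moth | the north bank: the beetle, the fly, the sparrow]
6. Courier goes back to the south bank alone.  [the south bank: the cricket, the lizard, the moth | the north bank: the beetle, the fly, the sparrow]
7. Courier goes to the north bank with the cricket.  [the south bank: the lizard, the moth | the north bank: the beetle, the cricket, the fly, the sparrow]
8. Courier goes back to the south bank alone.  [the south bank: the lizard, the moth | the north bank: the beetle, the cricket, the fly, the sparrow]
9. Courier goes to the north bank with the lizard.  [the south bank: the moth | the north bank: the beetle, the cricket, the fly, the lizard, the sparrow]
10. Courier goes back to the south bank alone.  [the south bank: the moth | the north bank: the beetle, the cricket, the fly, the lizard, the sparrow]
11. Courier goes to the north bank with the moth.  [the south bank: — | the north bank: the beetle, the cricket, the fly, the lizard, the moth, the sparrow]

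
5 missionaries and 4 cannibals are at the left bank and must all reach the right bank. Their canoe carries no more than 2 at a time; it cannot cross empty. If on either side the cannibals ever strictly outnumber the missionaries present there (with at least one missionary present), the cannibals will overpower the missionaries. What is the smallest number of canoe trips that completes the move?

15

Counting alone: each trip to the right bank takes at most 2 across and each return brings at least 1 back, so after t trips out (and t−1 returns) at most 2t − (t−1) of the 9 are across; that first reaches 9 at t = 8, so at least 15 crossings are needed.
The plan below uses exactly 15 crossings, so it is optimal:
1. 2 cannibals → the right bank.  (the left bank: 5M 2C; the right bank: 0M 2C)
2. 1 cannibal ← the left bank.  (the left bank: 5M 3C; the right bank: 0M 1C)
3. 2 cannibals → the right bank.  (the left bank: 5M 1C; the right bank: 0M 3C)
4. 1 cannibal ← the left bank.  (the left bank: 5M 2C; the right bank: 0M 2C)
5. 2 missionaries → the right bank.  (the left bank: 3M 2C; the right bank: 2M 2C)
6. 1 cannibal ← the left bank.  (the left bank: 3M 3C; the right bank: 2M 1C)
7. 1 missionary and 1 cannibal → the right bank.  (the left bank: 2M 2C; the right bank: 3M 2C)
8. 1 missionary ← the left bank.  (the left bank: 3M 2C; the right bank: 2M 2C)
9. 1 missionary and 1 cannibal → the right bank.  (the left bank: 2M 1C; the right bank: 3M 3C)
10. 1 cannibal ← the left bank.  (the left bank: 2M 2C; the right bank: 3M 2C)
11. 1 missionary and 1 cannibal → the right bank.  (the left bank: 1M 1C; the right bank: 4M 3C)
12. 1 missionary ← the left bank.  (the left bank: 2M 1C; the right bank: 3M 3C)
13. 1 missionary and 1 cannibal → the right bank.  (the left bank: 1M 0C; the right bank: 4M 4C)
14. 1 cannibal ← the left bank.  (the left bank: 1M 1C; the right bank: 4M 3C)
15. 1 missionary and 1 cannibal → the right bank.  (the left bank: 0M 0C; the right bank: 5M 4C)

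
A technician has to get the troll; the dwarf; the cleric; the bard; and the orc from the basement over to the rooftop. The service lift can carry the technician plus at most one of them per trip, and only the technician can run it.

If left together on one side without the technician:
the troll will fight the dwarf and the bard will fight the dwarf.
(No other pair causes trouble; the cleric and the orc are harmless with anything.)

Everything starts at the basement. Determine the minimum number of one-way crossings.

11

Counting alone: the technician can take at most 1 across per trip to the rooftop, so moving all 5 needs at least 5 loaded trips out, with a return between consecutive ones — at least 9 crossings.
The safety rule pushes this higher. Following every safe sequence of crossings, the most of the 5 that can be at the rooftop as the service lift arrives there on crossing 9 is 4 — never all 5.
So no plan with fewer than 11 crossings exists, and this one achieves 11:
1. Technician goes to the rooftop with the dwarf.  [the basement: the bard, the cleric, the orc, the troll | the rooftop: the dwarf]
2. Technician goes back to the basement alone.  [the basement: the bard, the cleric, the orc, the troll | the rooftop: the dwarf]
3. Technician goes to the rooftop with the troll.  [the basement: the bard, the cleric, the orc | the rooftop: the dwarf, the troll]
4. Technician goes back to the basement with the dwarf.  [the basement: the bard, the cleric, the dwarf, the orc | the rooftop: the troll]
5. Technician goes to the rooftop with the bard.  [the basement: the cleric, the dwarf, the orc | the rooftop: the bard, the troll]
6. Technician goes back to the basement alone.  [the basement: the cleric, the dwarf, the orc | the rooftop: the bard, the troll]
7. Technician goes to the rooftop with the cleric.  [the basement: the dwarf, the orc | the rooftop: the bard, the cleric, the troll]
8. Technician goes back to the basement alone.  [the basement: the dwarf, the orc | the rooftop: the bard, the cleric, the troll]
9. Technician goes to the rooftop with the orc.  [the basement: the dwarf | the rooftop: the bard, the cleric, the orc, the troll]
10. Technician goes back to the basement alone.  [the basement: the dwarf | the rooftop: the bard, the cleric, the orc, the troll]
11. Technician goes to the rooftop with the dwarf.  [the basement: — | the rooftop: the bard, the cleric, the dwarf, the orc, the troll]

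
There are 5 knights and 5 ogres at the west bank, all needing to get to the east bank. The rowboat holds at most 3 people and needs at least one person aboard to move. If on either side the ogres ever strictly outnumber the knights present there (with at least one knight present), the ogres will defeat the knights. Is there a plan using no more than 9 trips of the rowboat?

Counting alone: each trip to the east bank takes at most 3 across and each return brings at least 1 back, so after t trips out (and t−1 returns) at most 3t − (t−1) of the 10 are across; that first reaches 10 at t = 5, so at least 9 crossings are needed.
The safety rule pushes this higher. Following every safe sequence of crossings, the most of the 10 that can be at the east bank as the rowboat arrives there on crossing 9 is 9 — never all 10.
So the move cannot be finished within 9 crossings. (The shortest complete plan takes 11:)
1. 2 ogres → the east bank.  (the west bank: 5K 3O; the east bank: 0K 2O)
2. 1 ogre ← the west bank.  (the west bank: 5K 4O; the east bank: 0K 1O)
3. 3 ogres → the east bank.  (the west bank: 5K 1O; the east bank: 0K 4O)
4. 1 ogre ← the west bank.  (the west bank: 5K 2O; the east bank: 0K 3O)
5. 3 knights → the east bank.  (the west bank: 2K 2O; the east bank: 3K 3O)
6. 1 knight and 1 ogre ← the west bank.  (the west bank: 3K 3O; the east bank: 2K 2O)
7. 3 knights → the east bank.  (the west bank: 0K 3O; the east bank: 5K 2O)
8. 1 ogre ← the west bank.  (the west bank: 0K 4O; the east bank: 5K 1O)
9. 2 ogres → the east bank.  (the west bank: 0K 2O; the east bank: 5K 3O)
10. 1 ogre ← the west bank.  (the west bank: 0K 3O; the east bank: 5K 2O)
11. 3 ogres → the east bank.  (the west bank: 0K 0O; the east bank: 5K 5O)

No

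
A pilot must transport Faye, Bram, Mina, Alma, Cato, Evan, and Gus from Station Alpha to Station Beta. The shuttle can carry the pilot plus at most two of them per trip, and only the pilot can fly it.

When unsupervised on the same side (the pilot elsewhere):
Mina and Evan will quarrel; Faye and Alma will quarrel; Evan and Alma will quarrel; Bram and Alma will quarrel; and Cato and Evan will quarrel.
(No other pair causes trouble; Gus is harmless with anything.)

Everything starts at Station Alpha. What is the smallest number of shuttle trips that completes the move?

Counting alone: the pilot can take at most 2 across per trip to Station Beta, so moving all 7 needs at least 4 loaded trips out, with a return between consecutive ones — at least 7 crossings.
The safety rule pushes this higher. Following every safe sequence of crossings, the most of the 7 that can be at Station Beta as the shuttle arrives there on crossing 7 is 6 — never all 7.
So no plan with fewer than 9 crossings exists, and this one achieves 9:
1. Pilot goes to Station Beta with Alma and Evan.
2. Pilot goes back to Station Alpha with Alma.
3. Pilot goes to Station Beta with Bram and Faye.
4. Pilot goes back to Station Alpha alone.
5. Pilot goes to Station Beta with Gus.
6. Pilot goes back to Station Alpha alone.
7. Pilot goes to Station Beta with Cato and Mina.
8. Pilot goes back to Station Alpha with Evan.
9. Pilot goes to Station Beta with Alma and Evan.

9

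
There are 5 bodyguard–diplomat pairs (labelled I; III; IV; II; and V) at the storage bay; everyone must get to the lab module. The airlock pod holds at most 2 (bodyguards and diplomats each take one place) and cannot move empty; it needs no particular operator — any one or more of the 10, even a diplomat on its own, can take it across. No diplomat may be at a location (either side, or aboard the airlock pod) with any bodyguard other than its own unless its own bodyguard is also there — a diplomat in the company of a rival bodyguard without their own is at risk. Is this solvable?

Following every safe sequence of crossings from the start, the most of the 10 that can be at the lab module as the airlock pod arrives there on crossings 1, 3, 5, 7 is 2, 3, 4, 5 respectively; the best ever achieved is 5 of 10.
From crossing 9 on, no configuration arises that was not already reachable earlier: only 82 distinct safe configurations (who is on which side, and where the airlock pod is) can ever be reached, none of them has everyone across, and every continuation just revisits them. So no valid plan exists.

No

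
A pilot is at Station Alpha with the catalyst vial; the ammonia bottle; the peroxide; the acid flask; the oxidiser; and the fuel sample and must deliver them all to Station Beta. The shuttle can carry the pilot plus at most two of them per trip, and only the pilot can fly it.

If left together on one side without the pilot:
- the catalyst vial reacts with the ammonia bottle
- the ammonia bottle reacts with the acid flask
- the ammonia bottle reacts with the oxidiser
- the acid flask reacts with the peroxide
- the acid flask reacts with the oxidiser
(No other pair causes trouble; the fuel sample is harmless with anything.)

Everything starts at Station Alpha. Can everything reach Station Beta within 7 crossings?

Counting alone: the pilot can take at most 2 across per trip to Station Beta, so moving all 6 needs at least 3 loaded trips out, with a return between consecutive ones — at least 5 crossings.
The safety rule pushes this higher. Following every safe sequence of crossings, the most of the 6 that can be at Station Beta as the shuttle arrives there on crossings 5, 7 is 4, 5 respectively — never all 6.
So the move cannot be finished within 7 crossings. (The shortest complete plan takes 9:)
1. Pilot goes to Station Beta with the acid flask and the ammonia bottle.
2. Pilot goes back to Station Alpha with the ammonia bottle.
3. Pilot goes to Station Beta with the ammonia bottle and the catalyst vial.
4. Pilot goes back to Station Alpha with the ammonia bottle.
5. Pilot goes to Station Beta with the ammonia bottle and the fuel sample.
6. Pilot goes back to Station Alpha with the ammonia bottle.
7. Pilot goes to Station Beta with the oxidiser and the peroxide.
8. Pilot goes back to Station Alpha with the acid flask.
9. Pilot goes to Station Beta with the acid flask and the ammonia bottle.

No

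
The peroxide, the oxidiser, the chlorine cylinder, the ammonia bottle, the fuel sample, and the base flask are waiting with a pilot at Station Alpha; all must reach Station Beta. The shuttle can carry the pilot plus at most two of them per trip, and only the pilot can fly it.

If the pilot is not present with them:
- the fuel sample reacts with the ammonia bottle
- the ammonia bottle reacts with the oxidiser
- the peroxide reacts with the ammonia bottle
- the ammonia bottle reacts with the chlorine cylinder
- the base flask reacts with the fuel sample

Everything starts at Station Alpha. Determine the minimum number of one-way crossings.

Counting alone: the pilot can take at most 2 across per trip to Station Beta, so moving all 6 needs at least 3 loaded trips out, with a return between consecutive ones — at least 5 crossings.
The safety rule pushes this higher. Following every safe sequence of crossings, the most of the 6 that can be at Station Beta as the shuttle arrives there on crossing 5 is 5 — never all 6.
So no plan with fewer than 7 crossings exists, and this one achieves 7:
1. Pilot goes to Station Beta with the ammonia bottle and the fuel sample.  [Station Alpha: the base flask, the chlorine cylinder, the oxidiser, the peroxide | Station Beta: the ammonia bottle, the fuel sample]
2. Pilot goes back to Station Alpha with the ammonia bottle.  [Station Alpha: the ammonia bottle, the base flask, the chlorine cylinder, the oxidiser, the peroxide | Station Beta: the fuel sample]
3. Pilot goes to Station Beta with the ammonia bottle and the peroxide.  [Station Alpha: the base flask, the chlorine cylinder, the oxidiser | Station Beta: the ammonia bottle, the fuel sample, the peroxide]
4. Pilot goes back to Station Alpha with the ammonia bottle.  [Station Alpha: the ammonia bottle, the base flask, the chlorine cylinder, the oxidiser | Station Beta: the fuel sample, the peroxide]
5. Pilot goes to Station Beta with the chlorine cylinder and the oxidiser.  [Station Alpha: the ammonia bottle, the base flask | Station Beta: the chlorine cylinder, the fuel sample, the oxidiser, the peroxide]
6. Pilot goes back to Station Alpha alone.  [Station Alpha: the ammonia bottle, the base flask | Station Beta: the chlorine cylinder, the fuel sample, the oxidiser, the peroxide]
7. Pilot goes to Station Beta with the ammonia bottle and the base flask.  [Station Alpha: — | Station Beta: the ammonia bottle, the base flask, the chlorine cylinder, the fuel sample, the oxidiser, the peroxide]

7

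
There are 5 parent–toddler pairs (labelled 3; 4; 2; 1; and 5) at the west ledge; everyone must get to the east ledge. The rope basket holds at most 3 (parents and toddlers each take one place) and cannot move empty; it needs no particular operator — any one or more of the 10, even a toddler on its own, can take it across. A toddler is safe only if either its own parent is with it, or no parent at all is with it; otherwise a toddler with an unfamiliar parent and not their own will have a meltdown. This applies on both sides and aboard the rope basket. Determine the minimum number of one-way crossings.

11

Counting alone: each trip to the east ledge takes at most 3 across and each return brings at least 1 back, so after t trips out (and t−1 returns) at most 3t − (t−1) of the 10 are across; that first reaches 10 at t = 5, so at least 9 crossings are needed.
The safety rule pushes this higher. Following every safe sequence of crossings, the most of the 10 that can be at the east ledge as the rope basket arrives there on crossing 9 is 9 — never all 10.
So no plan with fewer than 11 crossings exists, and this one achieves 11:
1. parent 3 and toddler 3 cross → the east ledge.
2. parent 3 crosses ← the west ledge.
3. toddler 1, toddler 2, and toddler 4 cross → the east ledge.
4. toddler 3 crosses ← the west ledge.
5. parent 1, parent 2, and parent 4 cross → the east ledge.
6. parent 4 and toddler 4 cross ← the west ledge.
7. parent 3, parent 4, and parent 5 cross → the east ledge.
8. toddler 2 crosses ← the west ledge.
9. toddler 3 and toddler 4 cross → the east ledge.
10. toddler 3 crosses ← the west ledge.
11. toddler 2, toddler 3, and toddler 5 cross → the east ledge.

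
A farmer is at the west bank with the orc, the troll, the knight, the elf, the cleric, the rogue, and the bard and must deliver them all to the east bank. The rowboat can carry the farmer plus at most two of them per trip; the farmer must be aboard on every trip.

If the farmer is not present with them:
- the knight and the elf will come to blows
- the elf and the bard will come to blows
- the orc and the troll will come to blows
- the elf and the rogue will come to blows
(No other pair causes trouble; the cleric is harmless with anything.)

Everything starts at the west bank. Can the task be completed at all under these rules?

Yes

1. Farmer goes to the east bank with the elf and the orc.  [the west bank: the bard, the cleric, the knight, the rogue, the troll | the east bank: the elf, the orc]
2. Farmer goes back to the west bank alone.  [the west bank: the bard, the cleric, the knight, the rogue, the troll | the east bank: the elf, the orc]
3. Farmer goes to the east bank with the cleric and the knight.  [the west bank: the bard, the rogue, the troll | the east bank: the cleric, the elf, the knight, the orc]
4. Farmer goes back to the west bank with the elf.  [the west bank: the bard, the elf, the rogue, the troll | the east bank: the cleric, the knight, the orc]
5. Farmer goes to the east bank with the bard and the rogue.  [the west bank: the elf, the troll | the east bank: the bard, the cleric, the knight, the orc, the rogue]
6. Farmer goes back to the west bank alone.  [the west bank: the elf, the troll | the east bank: the bard, the cleric, the knight, the orc, the rogue]
7. Farmer goes to the east bank with the elf and the troll.  [the west bank: — | the east bank: the bard, the cleric, the elf, the knight, the orc, the rogue, the troll]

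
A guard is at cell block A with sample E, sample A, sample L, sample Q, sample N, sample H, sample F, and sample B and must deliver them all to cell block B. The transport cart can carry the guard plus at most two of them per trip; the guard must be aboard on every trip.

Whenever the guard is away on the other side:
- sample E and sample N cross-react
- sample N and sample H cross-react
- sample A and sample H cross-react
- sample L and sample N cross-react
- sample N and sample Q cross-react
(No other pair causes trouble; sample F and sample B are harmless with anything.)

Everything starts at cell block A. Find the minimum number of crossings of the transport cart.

9

Counting alone: the guard can take at most 2 across per trip to cell block B, so moving all 8 needs at least 4 loaded trips out, with a return between consecutive ones — at least 7 crossings.
The safety rule pushes this higher. Following every safe sequence of crossings, the most of the 8 that can be at cell block B as the transport cart arrives there on crossing 7 is 7 — never all 8.
So no plan with fewer than 9 crossings exists, and this one achieves 9:
1. Guard goes to cell block B with sample A and sample N.
2. Guard goes back to cell block A alone.
3. Guard goes to cell block B with sample E and sample L.
4. Guard goes back to cell block A with sample N.
5. Guard goes to cell block B with sample H and sample Q.
6. Guard goes back to cell block A with sample A.
7. Guard goes to cell block B with sample B and sample F.
8. Guard goes back to cell block A alone.
9. Guard goes to cell block B with sample A and sample N.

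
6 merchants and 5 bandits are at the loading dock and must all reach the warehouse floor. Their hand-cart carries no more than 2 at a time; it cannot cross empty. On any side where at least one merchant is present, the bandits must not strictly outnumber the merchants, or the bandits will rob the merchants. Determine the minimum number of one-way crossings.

19

Counting alone: each trip to the warehouse floor takes at most 2 across and each return brings at least 1 back, so after t trips out (and t−1 returns) at most 2t − (t−1) of the 11 are across; that first reaches 11 at t = 10, so at least 19 crossings are needed.
The plan below uses exactly 19 crossings, so it is optimal:
1. 2 bandits → the warehouse floor.  (the loading dock: 6M 3B; the warehouse floor: 0M 2B)
2. 1 bandit ← the loading dock.  (the loading dock: 6M 4B; the warehouse floor: 0M 1B)
3. 2 bandits → the warehouse floor.  (the loading dock: 6M 2B; the warehouse floor: 0M 3B)
4. 1 bandit ← the loading dock.  (the loading dock: 6M 3B; the warehouse floor: 0M 2B)
5. 2 merchants → the warehouse floor.  (the loading dock: 4M 3B; the warehouse floor: 2M 2B)
6. 1 bandit ← the loading dock.  (the loading dock: 4M 4B; the warehouse floor: 2M 1B)
7. 1 merchant and 1 bandit → the warehouse floor.  (the loading dock: 3M 3B; the warehouse floor: 3M 2B)
8. 1 merchant ← the loading dock.  (the loading dock: 4M 3B; the warehouse floor: 2M 2B)
9. 1 merchant and 1 bandit → the warehouse floor.  (the loading dock: 3M 2B; the warehouse floor: 3M 3B)
10. 1 bandit ← the loading dock.  (the loading dock: 3M 3B; the warehouse floor: 3M 2B)
11. 1 merchant and 1 bandit → the warehouse floor.  (the loading dock: 2M 2B; the warehouse floor: 4M 3B)
12. 1 merchant ← the loading dock.  (the loading dock: 3M 2B; the warehouse floor: 3M 3B)
13. 1 merchant and 1 bandit → the warehouse floor.  (the loading dock: 2M 1B; the warehouse floor: 4M 4B)
14. 1 bandit ← the loading dock.  (the loading dock: 2M 2B; the warehouse floor: 4M 3B)
15. 1 merchant and 1 bandit → the warehouse floor.  (the loading dock: 1M 1B; the warehouse floor: 5M 4B)
16. 1 merchant ← the loading dock.  (the loading dock: 2M 1B; the warehouse floor: 4M 4B)
17. 1 merchant and 1 bandit → the warehouse floor.  (the loading dock: 1M 0B; the warehouse floor: 5M 5B)
18. 1 bandit ← the loading dock.  (the loading dock: 1M 1B; the warehouse floor: 5M 4B)
19. 1 merchant and 1 bandit → the warehouse floor.  (the loading dock: 0M 0B; the warehouse floor: 6M 5B)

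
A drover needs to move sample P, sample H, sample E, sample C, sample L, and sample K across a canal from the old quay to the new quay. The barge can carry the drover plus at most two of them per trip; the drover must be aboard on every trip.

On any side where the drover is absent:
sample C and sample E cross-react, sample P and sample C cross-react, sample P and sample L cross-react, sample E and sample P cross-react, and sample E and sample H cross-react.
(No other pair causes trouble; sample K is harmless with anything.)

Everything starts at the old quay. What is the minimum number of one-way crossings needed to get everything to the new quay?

Counting alone: the drover can take at most 2 across per trip to the new quay, so moving all 6 needs at least 3 loaded trips out, with a return between consecutive ones — at least 5 crossings.
The safety rule pushes this higher. Following every safe sequence of crossings, the most of the 6 that can be at the new quay as the barge arrives there on crossings 5, 7 is 4, 5 respectively — never all 6.
So no plan with fewer than 9 crossings exists, and this one achieves 9:
1. Drover goes to the new quay with sample E and sample P.  [the old quay: sample C, sample H, sample K, sample L | the new quay: sample E, sample P]
2. Drover goes back to the old quay with sample P.  [the old quay: sample C, sample H, sample K, sample L, sample P | the new quay: sample E]
3. Drover goes to the new quay with sample H and sample P.  [the old quay: sample C, sample K, sample L | the new quay: sample E, sample H, sample P]
4. Drover goes back to the old quay with sample E.  [the old quay: sample C, sample E, sample K, sample L | the new quay: sample H, sample P]
5. Drover goes to the new quay with sample E and sample K.  [the old quay: sample C, sample L | the new quay: sample E, sample H, sample K, sample P]
6. Drover goes back to the old quay with sample E.  [the old quay: sample C, sample E, sample L | the new quay: sample H, sample K, sample P]
7. Drover goes to the new quay with sample C and sample L.  [the old quay: sample E | the new quay: sample C, sample H, sample K, sample L, sample P]
8. Drover goes back to the old quay with sample P.  [the old quay: sample E, sample P | the new quay: sample C, sample H, sample K, sample L]
9. Drover goes to the new quay with sample E and sample P.  [the old quay: — | the new quay: sample C, sample E, sample H, sample K, sample L, sample P]

9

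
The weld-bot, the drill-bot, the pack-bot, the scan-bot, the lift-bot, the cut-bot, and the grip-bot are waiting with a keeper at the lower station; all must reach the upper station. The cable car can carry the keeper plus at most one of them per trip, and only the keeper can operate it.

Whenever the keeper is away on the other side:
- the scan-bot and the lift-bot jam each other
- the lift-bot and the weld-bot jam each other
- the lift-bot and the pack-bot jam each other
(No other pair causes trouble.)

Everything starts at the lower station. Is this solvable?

No

Following every safe sequence of crossings from the start, the most of the 7 that can be at the upper station as the cable car arrives there on crossings 1, 3, 5, 7, 9 is 1, 2, 3, 4, 5 respectively; the best ever achieved is 5 of 7.
From crossing 11 on, no configuration arises that was not already reachable earlier: only 72 distinct safe configurations (who is on which side, and where the cable car is) can ever be reached, none of them has everyone across, and every continuation just revisits them. So no valid plan exists.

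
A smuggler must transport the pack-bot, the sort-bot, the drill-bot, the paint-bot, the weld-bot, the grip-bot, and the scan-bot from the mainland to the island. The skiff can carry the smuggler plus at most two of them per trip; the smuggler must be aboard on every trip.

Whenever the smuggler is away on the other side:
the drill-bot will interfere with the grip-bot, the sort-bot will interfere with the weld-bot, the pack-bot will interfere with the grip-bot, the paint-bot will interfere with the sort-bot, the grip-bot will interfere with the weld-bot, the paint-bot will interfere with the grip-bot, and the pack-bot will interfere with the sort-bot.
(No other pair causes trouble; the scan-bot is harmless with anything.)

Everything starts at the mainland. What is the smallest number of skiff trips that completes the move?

9

Counting alone: the smuggler can take at most 2 across per trip to the island, so moving all 7 needs at least 4 loaded trips out, with a return between consecutive ones — at least 7 crossings.
The safety rule pushes this higher. Following every safe sequence of crossings, the most of the 7 that can be at the island as the skiff arrives there on crossing 7 is 6 — never all 7.
So no plan with fewer than 9 crossings exists, and this one achieves 9:
1. Smuggler goes to the island with the grip-bot and the sort-bot.  [the mainland: the drill-bot, the pack-bot, the paint-bot, the scan-bot, the weld-bot | the island: the grip-bot, the sort-bot]
2. Smuggler goes back to the mainland alone.  [the mainland: the drill-bot, the pack-bot, the paint-bot, the scan-bot, the weld-bot | the island: the grip-bot, the sort-bot]
3. Smuggler goes to the island with the scan-bot.  [the mainland: the drill-bot, the pack-bot, the paint-bot, the weld-bot | the island: the grip-bot, the scan-bot, the sort-bot]
4. Smuggler goes back to the mainland alone.  [the mainland: the drill-bot, the pack-bot, the paint-bot, the weld-bot | the island: the grip-bot, the scan-bot, the sort-bot]
5. Smuggler goes to the island with the drill-bot and the pack-bot.  [the mainland: the paint-bot, the weld-bot | the island: the drill-bot, the grip-bot, the pack-bot, the scan-bot, the sort-bot]
6. Smuggler goes back to the mainland with the grip-bot and the sort-bot.  [the mainland: the grip-bot, the paint-bot, the sort-bot, the weld-bot | the island: the drill-bot, the pack-bot, the scan-bot]
7. Smuggler goes to the island with the paint-bot and the weld-bot.  [the mainland: the grip-bot, the sort-bot | the island: the drill-bot, the pack-bot, the paint-bot, the scan-bot, the weld-bot]
8. Smuggler goes back to the mainland alone.  [the mainland: the grip-bot, the sort-bot | the island: the drill-bot, the pack-bot, the paint-bot, the scan-bot, the weld-bot]
9. Smuggler goes to the island with the grip-bot and the sort-bot.  [the mainland: — | the island: the drill-bot, the grip-bot, the pack-bot, the paint-bot, the scan-bot, the sort-bot, the weld-bot]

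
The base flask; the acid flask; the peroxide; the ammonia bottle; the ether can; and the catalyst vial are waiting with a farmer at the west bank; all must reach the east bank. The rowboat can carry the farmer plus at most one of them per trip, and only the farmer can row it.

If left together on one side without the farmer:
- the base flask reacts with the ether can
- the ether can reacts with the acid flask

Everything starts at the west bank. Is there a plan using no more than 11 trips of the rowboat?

No

Counting alone: the farmer can take at most 1 across per trip to the east bank, so moving all 6 needs at least 6 loaded trips out, with a return between consecutive ones — at least 11 crossings.
The safety rule pushes this higher. Following every safe sequence of crossings, the most of the 6 that can be at the east bank as the rowboat arrives there on crossing 11 is 5 — never all 6.
So the move cannot be finished within 11 crossings. (The shortest complete plan takes 13:)
1. Farmer goes to the east bank with the ether can.  [the west bank: the acid flask, the ammonia bottle, the base flask, the catalyst vial, the peroxide | the east bank: the ether can]
2. Farmer goes back to the west bank alone.  [the west bank: the acid flask, the ammonia bottle, the base flask, the catalyst vial, the peroxide | the east bank: the ether can]
3. Farmer goes to the east bank with the base flask.  [the west bank: the acid flask, the ammonia bottle, the catalyst vial, the peroxide | the east bank: the base flask, the ether can]
4. Farmer goes back to the west bank with the ether can.  [the west bank: the acid flask, the ammonia bottle, the catalyst vial, the ether can, the peroxide | the east bank: the base flask]
5. Farmer goes to the east bank with the acid flask.  [the west bank: the ammonia bottle, the catalyst vial, the ether can, the peroxide | the east bank: the acid flask, the base flask]
6. Farmer goes back to the west bank alone.  [the west bank: the ammonia bottle, the catalyst vial, the ether can, the peroxide | the east bank: the acid flask, the base flask]
7. Farmer goes to the east bank with the peroxide.  [the west bank: the ammonia bottle, the catalyst vial, the ether can | the east bank: the acid flask, the base flask, the peroxide]
8. Farmer goes back to the west bank alone.  [the west bank: the ammonia bottle, the catalyst vial, the ether can | the east bank: the acid flask, the base flask, the peroxide]
9. Farmer goes to the east bank with the ammonia bottle.  [the west bank: the catalyst vial, the ether can | the east bank: the acid flask, the ammonia bottle, the base flask, the peroxide]
10. Farmer goes back to the west bank alone.  [the west bank: the catalyst vial, the ether can | the east bank: the acid flask, the ammonia bottle, the base flask, the peroxide]
11. Farmer goes to the east bank with the catalyst vial.  [the west bank: the ether can | the east bank: the acid flask, the ammonia bottle, the base flask, the catalyst vial, the peroxide]
12. Farmer goes back to the west bank alone.  [the west bank: the ether can | the east bank: the acid flask, the ammonia bottle, the base flask, the catalyst vial, the peroxide]
13. Farmer goes to the east bank with the ether can.  [the west bank: — | the east bank: the acid flask, the ammonia bottle, the base flask, the catalyst vial, the ether can, the peroxide]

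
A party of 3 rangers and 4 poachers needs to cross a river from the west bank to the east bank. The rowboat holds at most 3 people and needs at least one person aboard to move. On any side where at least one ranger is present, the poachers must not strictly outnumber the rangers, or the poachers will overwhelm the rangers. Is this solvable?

No

The poachers already outnumber the rangers at the west bank before anyone moves, so the starting position itself is disallowed.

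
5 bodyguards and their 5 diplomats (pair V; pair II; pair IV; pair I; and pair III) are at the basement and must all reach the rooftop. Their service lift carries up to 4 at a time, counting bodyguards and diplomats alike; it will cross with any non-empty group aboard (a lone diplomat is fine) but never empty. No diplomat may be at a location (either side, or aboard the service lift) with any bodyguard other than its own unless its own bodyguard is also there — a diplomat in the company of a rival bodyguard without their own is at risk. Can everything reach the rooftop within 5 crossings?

Counting alone: each trip to the rooftop takes at most 4 across and each return brings at least 1 back, so after t trips out (and t−1 returns) at most 4t − (t−1) of the 10 are across; that first reaches 10 at t = 3, so at least 5 crossings are needed.
The safety rule pushes this higher. Following every safe sequence of crossings, the most of the 10 that can be at the rooftop as the service lift arrives there on crossing 5 is 9 — never all 10.
So the move cannot be finished within 5 crossings. (The shortest complete plan takes 7:)
1. bodyguard V and diplomat V cross → the rooftop.
2. bodyguard V crosses ← the basement.
3. diplomat I, diplomat II, diplomat III, and diplomat IV cross → the rooftop.
4. diplomat V crosses ← the basement.
5. bodyguard I, bodyguard II, bodyguard III, and bodyguard IV cross → the rooftop.
6. bodyguard II and diplomat II cross ← the basement.
7. bodyguard II, bodyguard V, diplomat II, and diplomat V cross → the rooftop.

No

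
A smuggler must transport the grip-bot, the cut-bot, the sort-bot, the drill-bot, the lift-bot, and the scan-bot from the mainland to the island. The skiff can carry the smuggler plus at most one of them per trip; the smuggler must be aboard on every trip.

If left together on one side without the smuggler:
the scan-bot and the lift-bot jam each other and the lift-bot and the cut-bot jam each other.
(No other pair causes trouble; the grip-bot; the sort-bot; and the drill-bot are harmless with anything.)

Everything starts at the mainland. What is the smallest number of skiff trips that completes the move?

13

Counting alone: the smuggler can take at most 1 across per trip to the island, so moving all 6 needs at least 6 loaded trips out, with a return between consecutive ones — at least 11 crossings.
The safety rule pushes this higher. Following every safe sequence of crossings, the most of the 6 that can be at the island as the skiff arrives there on crossing 11 is 5 — never all 6.
So no plan with fewer than 13 crossings exists, and this one achieves 13:
1. Smuggler goes to the island with the lift-bot.
2. Smuggler goes back to the mainland alone.
3. Smuggler goes to the island with the grip-bot.
4. Smuggler goes back to the mainland alone.
5. Smuggler goes to the island with the cut-bot.
6. Smuggler goes back to the mainland with the lift-bot.
7. Smuggler goes to the island with the scan-bot.
8. Smuggler goes back to the mainland alone.
9. Smuggler goes to the island with the sort-bot.
10. Smuggler goes back to the mainland alone.
11. Smuggler goes to the island with the drill-bot.
12. Smuggler goes back to the mainland alone.
13. Smuggler goes to the island with the lift-bot.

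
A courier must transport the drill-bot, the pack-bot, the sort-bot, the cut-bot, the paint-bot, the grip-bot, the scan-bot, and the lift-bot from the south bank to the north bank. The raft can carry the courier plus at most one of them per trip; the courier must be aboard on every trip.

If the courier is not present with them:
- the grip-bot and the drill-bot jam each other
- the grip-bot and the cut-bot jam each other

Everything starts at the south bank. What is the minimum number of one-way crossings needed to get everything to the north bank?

17

Counting alone: the courier can take at most 1 across per trip to the north bank, so moving all 8 needs at least 8 loaded trips out, with a return between consecutive ones — at least 15 crossings.
The safety rule pushes this higher. Following every safe sequence of crossings, the most of the 8 that can be at the north bank as the raft arrives there on crossing 15 is 7 — never all 8.
So no plan with fewer than 17 crossings exists, and this one achieves 17:
1. Courier goes to the north bank with the grip-bot.  [the south bank: the cut-bot, the drill-bot, the lift-bot, the pack-bot, the paint-bot, the scan-bot, the sort-bot | the north bank: the grip-bot]
2. Courier goes back to the south bank alone.  [the south bank: the cut-bot, the drill-bot, the lift-bot, the pack-bot, the paint-bot, the scan-bot, the sort-bot | the north bank: the grip-bot]
3. Courier goes to the north bank with the drill-bot.  [the south bank: the cut-bot, the lift-bot, the pack-bot, the paint-bot, the scan-bot, the sort-bot | the north bank: the drill-bot, the grip-bot]
4. Courier goes back to the south bank with the grip-bot.  [the south bank: the cut-bot, the grip-bot, the lift-bot, the pack-bot, the paint-bot, the scan-bot, the sort-bot | the north bank: the drill-bot]
5. Courier goes to the north bank with the cut-bot.  [the south bank: the grip-bot, the lift-bot, the pack-bot, the paint-bot, the scan-bot, the sort-bot | the north bank: the cut-bot, the drill-bot]
6. Courier goes back to the south bank alone.  [the south bank: the grip-bot, the lift-bot, the pack-bot, the paint-bot, the scan-bot, the sort-bot | the north bank: the cut-bot, the drill-bot]
7. Courier goes to the north bank with the pack-bot.  [the south bank: the grip-bot, the lift-bot, the paint-bot, the scan-bot, the sort-bot | the north bank: the cut-bot, the drill-bot, the pack-bot]
8. Courier goes back to the south bank alone.  [the south bank: the grip-bot, the lift-bot, the paint-bot, the scan-bot, the sort-bot | the north bank: the cut-bot, the drill-bot, the pack-bot]
9. Courier goes to the north bank with the sort-bot.  [the south bank: the grip-bot, the lift-bot, the paint-bot, the scan-bot | the north bank: the cut-bot, the drill-bot, the pack-bot, the sort-bot]
10. Courier goes back to the south bank alone.  [the south bank: the grip-bot, the lift-bot, the paint-bot, the scan-bot | the north bank: the cut-bot, the drill-bot, the pack-bot, the sort-bot]
11. Courier goes to the north bank with the paint-bot.  [the south bank: the grip-bot, the lift-bot, the scan-bot | the north bank: the cut-bot, the drill-bot, the pack-bot, the paint-bot, the sort-bot]
12. Courier goes back to the south bank alone.  [the south bank: the grip-bot, the lift-bot, the scan-bot | the north bank: the cut-bot, the drill-bot, the pack-bot, the paint-bot, the sort-bot]
13. Courier goes to the north bank with the scan-bot.  [the south bank: the grip-bot, the lift-bot | the north bank: the cut-bot, the drill-bot, the pack-bot, the paint-bot, the scan-bot, the sort-bot]
14. Courier goes back to the south bank alone.  [the south bank: the grip-bot, the lift-bot | the north bank: the cut-bot, the drill-bot, the pack-bot, the paint-bot, the scan-bot, the sort-bot]
15. Courier goes to the north bank with the lift-bot.  [the south bank: the grip-bot | the north bank: the cut-bot, the drill-bot, the lift-bot, the pack-bot, the paint-bot, the scan-bot, the sort-bot]
16. Courier goes back to the south bank alone.  [the south bank: the grip-bot | the north bank: the cut-bot, the drill-bot, the lift-bot, the pack-bot, the paint-bot, the scan-bot, the sort-bot]
17. Courier goes to the north bank with the grip-bot.  [the south bank: — | the north bank: the cut-bot, the drill-bot, the grip-bot, the lift-bot, the pack-bot, the paint-bot, the scan-bot, the sort-bot]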